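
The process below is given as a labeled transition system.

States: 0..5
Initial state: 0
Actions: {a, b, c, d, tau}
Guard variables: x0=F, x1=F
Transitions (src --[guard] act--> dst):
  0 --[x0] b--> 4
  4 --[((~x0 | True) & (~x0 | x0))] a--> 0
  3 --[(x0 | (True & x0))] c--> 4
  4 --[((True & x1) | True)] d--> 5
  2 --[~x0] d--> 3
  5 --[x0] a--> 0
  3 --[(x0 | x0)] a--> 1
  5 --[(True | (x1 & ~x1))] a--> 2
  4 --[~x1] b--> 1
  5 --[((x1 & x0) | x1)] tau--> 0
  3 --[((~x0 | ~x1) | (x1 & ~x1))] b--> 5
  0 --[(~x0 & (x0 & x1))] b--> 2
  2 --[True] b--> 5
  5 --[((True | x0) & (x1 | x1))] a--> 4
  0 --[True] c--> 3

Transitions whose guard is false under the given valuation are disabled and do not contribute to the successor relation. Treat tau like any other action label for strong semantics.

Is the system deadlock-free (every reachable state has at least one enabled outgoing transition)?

Reachable = {0,2,3,5}
  0: c→3  [1 out]
  2: b→5  d→3  [2 out]
  3: b→5  [1 out]
  5: a→2  [1 out]

Answer: DEADLOCK-FREE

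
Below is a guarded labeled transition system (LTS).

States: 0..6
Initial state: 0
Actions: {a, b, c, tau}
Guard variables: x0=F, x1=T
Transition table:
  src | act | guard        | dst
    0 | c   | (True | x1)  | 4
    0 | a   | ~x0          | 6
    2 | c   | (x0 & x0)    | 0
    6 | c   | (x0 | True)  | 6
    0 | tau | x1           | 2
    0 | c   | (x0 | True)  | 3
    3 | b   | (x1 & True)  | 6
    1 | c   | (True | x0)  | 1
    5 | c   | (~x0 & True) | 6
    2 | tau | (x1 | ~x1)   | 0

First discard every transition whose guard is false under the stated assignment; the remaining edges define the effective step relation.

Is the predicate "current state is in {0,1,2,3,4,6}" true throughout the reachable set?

Answer: INVARIANT HOLDS

Trace:
Allowed set {0,1,2,3,4,6}
R = {0,2,3,4,6}
  0: ok
  2: ok
  3: ok
  4: ok
  6: ok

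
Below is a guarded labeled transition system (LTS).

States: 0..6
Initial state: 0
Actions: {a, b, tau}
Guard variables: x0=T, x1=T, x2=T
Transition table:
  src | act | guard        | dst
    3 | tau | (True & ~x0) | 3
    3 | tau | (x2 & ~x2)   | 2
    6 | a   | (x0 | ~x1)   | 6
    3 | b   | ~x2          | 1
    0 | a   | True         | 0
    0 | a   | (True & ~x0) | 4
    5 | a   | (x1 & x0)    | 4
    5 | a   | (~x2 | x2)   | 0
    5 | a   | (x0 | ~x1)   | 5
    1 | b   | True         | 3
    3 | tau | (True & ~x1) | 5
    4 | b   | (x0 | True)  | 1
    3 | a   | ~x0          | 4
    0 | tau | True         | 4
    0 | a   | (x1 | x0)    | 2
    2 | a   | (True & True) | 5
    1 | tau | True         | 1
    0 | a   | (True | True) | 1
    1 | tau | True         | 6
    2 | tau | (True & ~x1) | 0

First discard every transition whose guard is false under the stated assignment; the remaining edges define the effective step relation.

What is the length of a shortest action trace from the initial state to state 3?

BFS to 3:
  L0 = {0}
  L1 = {1,2,4}
  L2 = {3,5,6}
3 enters at depth 2; path a·b

Answer: 2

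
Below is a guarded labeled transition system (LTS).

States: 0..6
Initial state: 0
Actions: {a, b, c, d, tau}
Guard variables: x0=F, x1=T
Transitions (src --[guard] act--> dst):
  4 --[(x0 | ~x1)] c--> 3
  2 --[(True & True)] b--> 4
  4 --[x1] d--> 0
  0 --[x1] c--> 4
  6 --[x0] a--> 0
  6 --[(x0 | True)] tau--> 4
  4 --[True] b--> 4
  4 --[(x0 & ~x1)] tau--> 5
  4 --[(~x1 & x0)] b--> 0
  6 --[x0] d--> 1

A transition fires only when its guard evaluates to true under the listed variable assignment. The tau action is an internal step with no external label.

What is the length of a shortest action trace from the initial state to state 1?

BFS to 1:
  L0 = {0}
  L1 = {4}
1 never appears.

Answer: UNREACHABLE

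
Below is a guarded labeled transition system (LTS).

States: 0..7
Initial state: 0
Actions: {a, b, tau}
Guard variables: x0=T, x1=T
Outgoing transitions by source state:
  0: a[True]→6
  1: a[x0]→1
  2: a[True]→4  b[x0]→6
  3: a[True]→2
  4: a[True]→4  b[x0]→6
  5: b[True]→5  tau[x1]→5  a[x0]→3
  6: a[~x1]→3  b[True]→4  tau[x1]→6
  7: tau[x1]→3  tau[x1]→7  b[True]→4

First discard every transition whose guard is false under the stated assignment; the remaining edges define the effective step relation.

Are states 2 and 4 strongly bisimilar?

Answer: BISIMILAR

Working:
Refine partition for ~:
  π0 = {{0,1,2,3,4,5,6,7}}
  π1 = {{0,1,3},{2,4},{5},{6,7}}
  π2 = {{0},{1},{2,4},{3},{5},{6},{7}}
Fixed point at round 3; 7 class(es).
[2]={2,4}  [4]={2,4}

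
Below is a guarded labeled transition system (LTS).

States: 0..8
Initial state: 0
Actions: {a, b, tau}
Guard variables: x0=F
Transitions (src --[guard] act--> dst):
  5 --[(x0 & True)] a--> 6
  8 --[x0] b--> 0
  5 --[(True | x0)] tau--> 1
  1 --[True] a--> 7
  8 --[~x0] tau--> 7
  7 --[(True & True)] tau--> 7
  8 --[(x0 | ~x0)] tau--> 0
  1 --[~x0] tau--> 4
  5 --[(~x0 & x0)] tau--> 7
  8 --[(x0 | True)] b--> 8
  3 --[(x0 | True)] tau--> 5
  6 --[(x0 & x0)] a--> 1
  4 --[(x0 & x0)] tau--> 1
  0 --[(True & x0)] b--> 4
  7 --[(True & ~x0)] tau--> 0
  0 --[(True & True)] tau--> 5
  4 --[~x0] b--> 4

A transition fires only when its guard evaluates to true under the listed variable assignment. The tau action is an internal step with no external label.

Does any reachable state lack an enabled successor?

Answer: DEADLOCK-FREE

Working:
R = {0,1,4,5,7}
  0: tau→5  [1 out]
  1: a→7  tau→4  [2 out]
  4: b→4  [1 out]
  5: tau→1  [1 out]
  7: tau→0  tau→7  [2 out]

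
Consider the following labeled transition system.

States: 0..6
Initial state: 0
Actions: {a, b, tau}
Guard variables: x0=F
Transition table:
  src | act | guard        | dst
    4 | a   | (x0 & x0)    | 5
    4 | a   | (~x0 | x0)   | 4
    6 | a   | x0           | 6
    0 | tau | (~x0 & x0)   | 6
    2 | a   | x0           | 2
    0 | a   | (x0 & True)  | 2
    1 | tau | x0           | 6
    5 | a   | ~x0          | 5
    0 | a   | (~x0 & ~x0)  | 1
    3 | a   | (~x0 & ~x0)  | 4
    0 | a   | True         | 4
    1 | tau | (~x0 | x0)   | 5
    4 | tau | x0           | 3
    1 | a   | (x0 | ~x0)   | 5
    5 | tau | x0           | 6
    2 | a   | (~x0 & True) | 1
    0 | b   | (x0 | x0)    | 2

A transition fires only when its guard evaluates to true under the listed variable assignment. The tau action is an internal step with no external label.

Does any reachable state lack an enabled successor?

Answer: DEADLOCK-FREE

Trace:
Reach set: {0,1,4,5}
  0: a→1  a→4  [deg 2]
  1: a→5  tau→5  [deg 2]
  4: a→4  [deg 1]
  5: a→5  [deg 1]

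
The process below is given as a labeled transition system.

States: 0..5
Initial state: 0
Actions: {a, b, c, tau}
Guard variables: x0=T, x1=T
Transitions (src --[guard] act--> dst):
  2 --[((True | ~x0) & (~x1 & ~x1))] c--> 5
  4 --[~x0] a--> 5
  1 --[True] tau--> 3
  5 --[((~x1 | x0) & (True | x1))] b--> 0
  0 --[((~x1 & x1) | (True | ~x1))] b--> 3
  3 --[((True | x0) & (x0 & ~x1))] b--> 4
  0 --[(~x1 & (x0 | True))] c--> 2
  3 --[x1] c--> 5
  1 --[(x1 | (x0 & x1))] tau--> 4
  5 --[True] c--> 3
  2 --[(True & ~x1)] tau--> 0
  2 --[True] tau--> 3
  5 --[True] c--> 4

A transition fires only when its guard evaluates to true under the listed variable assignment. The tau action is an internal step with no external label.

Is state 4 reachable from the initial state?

8 transition(s) survive guard evaluation.
Layer 0: {0}
Layer 1: {3}  total {0,3}
Layer 2: {5}  total {0,3,5}
Layer 3: {4}  total {0,3,4,5}
Reach set: {0,3,4,5}
Path to 4: b·c·c

Answer: REACHABLE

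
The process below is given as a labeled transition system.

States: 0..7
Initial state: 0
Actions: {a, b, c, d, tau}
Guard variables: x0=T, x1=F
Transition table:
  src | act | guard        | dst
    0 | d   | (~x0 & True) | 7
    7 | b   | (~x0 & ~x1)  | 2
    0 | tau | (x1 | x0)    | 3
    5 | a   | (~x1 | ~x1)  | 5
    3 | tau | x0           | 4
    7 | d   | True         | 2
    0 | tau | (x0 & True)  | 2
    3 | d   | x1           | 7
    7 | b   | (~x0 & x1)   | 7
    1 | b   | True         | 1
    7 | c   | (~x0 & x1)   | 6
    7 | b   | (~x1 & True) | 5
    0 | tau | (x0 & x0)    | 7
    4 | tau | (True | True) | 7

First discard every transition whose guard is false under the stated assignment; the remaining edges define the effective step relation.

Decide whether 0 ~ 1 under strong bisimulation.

Compute ~ classes (split until stable):
  P[0] = {{0,1,2,3,4,5,6,7}}
  P[1] = {{0,3,4},{1},{2,6},{5},{7}}
  P[2] = {{0},{1},{2,6},{3},{4},{5},{7}}
7 equivalence class(es) (converged in 3)
0∈{0}, 1∈{1}

Answer: NOT BISIMILAR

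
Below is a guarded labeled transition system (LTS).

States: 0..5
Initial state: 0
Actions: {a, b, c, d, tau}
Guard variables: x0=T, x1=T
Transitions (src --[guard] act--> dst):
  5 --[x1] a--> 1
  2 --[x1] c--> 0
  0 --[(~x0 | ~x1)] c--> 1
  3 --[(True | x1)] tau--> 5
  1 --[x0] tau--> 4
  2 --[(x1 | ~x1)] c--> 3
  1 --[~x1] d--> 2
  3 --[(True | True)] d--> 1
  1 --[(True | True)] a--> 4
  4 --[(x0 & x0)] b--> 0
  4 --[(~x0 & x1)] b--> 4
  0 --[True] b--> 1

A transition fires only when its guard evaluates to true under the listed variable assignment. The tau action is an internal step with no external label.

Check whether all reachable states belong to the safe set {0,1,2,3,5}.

Safe = {0,1,2,3,5}
Reach set: {0,1,4}
  0: ok
  1: ok
  4: ✗ unsafe
reach 4 via b·tau — violates

Answer: INVARIANT VIOLATED at state 4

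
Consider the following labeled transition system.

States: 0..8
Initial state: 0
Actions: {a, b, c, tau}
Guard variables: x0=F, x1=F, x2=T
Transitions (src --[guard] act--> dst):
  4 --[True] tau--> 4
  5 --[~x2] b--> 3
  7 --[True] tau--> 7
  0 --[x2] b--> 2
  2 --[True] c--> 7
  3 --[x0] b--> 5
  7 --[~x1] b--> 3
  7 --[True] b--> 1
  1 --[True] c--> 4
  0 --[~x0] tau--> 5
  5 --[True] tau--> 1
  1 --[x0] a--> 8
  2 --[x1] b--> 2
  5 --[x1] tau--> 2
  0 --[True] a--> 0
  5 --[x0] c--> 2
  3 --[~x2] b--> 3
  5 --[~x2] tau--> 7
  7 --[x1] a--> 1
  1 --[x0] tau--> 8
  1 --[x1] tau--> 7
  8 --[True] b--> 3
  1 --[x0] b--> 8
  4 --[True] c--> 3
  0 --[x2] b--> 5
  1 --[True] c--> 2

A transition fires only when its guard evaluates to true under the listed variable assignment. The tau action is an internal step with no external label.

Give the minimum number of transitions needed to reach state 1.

Layered search for 1:
  depth 0: {0}
  depth 1: {2,5}
  depth 2: {1,7}
depth(1)=2, e.g. b·tau

Answer: 2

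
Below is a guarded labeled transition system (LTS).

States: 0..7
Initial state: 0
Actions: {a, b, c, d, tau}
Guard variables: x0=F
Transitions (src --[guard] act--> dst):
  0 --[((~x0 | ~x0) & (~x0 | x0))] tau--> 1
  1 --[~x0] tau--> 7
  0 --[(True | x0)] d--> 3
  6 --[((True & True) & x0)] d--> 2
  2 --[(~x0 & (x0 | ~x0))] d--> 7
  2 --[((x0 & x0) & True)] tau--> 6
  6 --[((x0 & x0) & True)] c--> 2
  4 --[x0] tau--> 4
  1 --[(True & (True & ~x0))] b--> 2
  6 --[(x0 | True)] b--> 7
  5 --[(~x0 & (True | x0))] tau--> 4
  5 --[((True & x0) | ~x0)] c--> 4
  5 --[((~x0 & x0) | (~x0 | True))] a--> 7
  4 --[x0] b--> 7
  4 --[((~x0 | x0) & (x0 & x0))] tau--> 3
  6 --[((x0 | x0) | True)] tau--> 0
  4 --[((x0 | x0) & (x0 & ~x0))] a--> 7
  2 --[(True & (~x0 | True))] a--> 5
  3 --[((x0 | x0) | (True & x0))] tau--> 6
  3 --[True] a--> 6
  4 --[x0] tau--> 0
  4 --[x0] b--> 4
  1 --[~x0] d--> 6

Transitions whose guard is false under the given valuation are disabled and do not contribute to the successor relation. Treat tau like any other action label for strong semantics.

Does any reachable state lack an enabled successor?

R = {0,1,2,3,4,5,6,7}
  0: d→3  tau→1  [2 exit(s)]
  1: b→2  d→6  tau→7  [3 exit(s)]
  2: a→5  d→7  [2 exit(s)]
  3: a→6  [1 exit(s)]
  4: ∅  [STUCK]
  5: a→7  c→4  tau→4  [3 exit(s)]
  6: b→7  tau→0  [2 exit(s)]
  7: ∅  [STUCK]
trace reaching 4: tau·b·a·tau

Answer: DEADLOCK at state 4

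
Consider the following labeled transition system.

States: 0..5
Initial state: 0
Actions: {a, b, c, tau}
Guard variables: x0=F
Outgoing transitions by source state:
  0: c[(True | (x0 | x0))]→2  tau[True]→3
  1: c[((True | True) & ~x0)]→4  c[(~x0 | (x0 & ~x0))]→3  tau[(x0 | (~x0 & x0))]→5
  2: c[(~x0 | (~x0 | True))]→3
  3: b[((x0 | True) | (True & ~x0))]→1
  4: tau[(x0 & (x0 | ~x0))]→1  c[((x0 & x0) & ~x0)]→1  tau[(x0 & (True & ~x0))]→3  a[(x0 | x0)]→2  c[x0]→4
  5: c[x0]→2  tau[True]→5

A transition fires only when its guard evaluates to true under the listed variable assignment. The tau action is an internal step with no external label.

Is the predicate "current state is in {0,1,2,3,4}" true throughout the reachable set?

Answer: INVARIANT HOLDS

Working:
Inv-set: {0,1,2,3,4}
Reachable = {0,1,2,3,4}
  0: ✓
  1: ✓
  2: ✓
  3: ✓
  4: ✓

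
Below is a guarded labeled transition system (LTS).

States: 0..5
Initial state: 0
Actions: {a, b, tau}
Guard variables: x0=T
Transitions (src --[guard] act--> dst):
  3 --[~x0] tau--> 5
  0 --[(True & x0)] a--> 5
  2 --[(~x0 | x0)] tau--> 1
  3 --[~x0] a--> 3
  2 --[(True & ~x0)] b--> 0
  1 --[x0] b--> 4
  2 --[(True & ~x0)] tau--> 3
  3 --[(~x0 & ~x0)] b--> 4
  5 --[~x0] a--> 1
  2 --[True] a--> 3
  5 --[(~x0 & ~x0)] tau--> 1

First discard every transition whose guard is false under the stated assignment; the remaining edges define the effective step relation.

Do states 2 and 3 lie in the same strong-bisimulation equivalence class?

Compute ~ classes (split until stable):
  π0 = {{0,1,2,3,4,5}}
  π1 = {{0},{1},{2},{3,4,5}}
Fixed point at round 2; 4 class(es).
[2]={2}  [3]={3,4,5}

Answer: NOT BISIMILAR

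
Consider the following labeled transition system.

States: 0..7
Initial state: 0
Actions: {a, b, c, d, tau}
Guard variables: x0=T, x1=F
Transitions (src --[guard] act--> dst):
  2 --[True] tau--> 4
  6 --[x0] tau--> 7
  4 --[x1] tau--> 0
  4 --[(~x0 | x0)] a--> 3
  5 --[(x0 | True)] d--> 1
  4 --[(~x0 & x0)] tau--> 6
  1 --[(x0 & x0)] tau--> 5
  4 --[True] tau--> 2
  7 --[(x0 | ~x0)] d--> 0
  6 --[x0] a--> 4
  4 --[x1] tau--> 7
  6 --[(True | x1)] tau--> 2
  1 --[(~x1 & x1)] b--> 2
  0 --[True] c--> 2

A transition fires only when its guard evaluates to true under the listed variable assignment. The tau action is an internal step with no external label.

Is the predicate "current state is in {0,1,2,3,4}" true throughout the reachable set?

Answer: INVARIANT HOLDS

Working:
Safe = {0,1,2,3,4}
Reach set: {0,2,3,4}
  0: safe
  2: safe
  3: safe
  4: safe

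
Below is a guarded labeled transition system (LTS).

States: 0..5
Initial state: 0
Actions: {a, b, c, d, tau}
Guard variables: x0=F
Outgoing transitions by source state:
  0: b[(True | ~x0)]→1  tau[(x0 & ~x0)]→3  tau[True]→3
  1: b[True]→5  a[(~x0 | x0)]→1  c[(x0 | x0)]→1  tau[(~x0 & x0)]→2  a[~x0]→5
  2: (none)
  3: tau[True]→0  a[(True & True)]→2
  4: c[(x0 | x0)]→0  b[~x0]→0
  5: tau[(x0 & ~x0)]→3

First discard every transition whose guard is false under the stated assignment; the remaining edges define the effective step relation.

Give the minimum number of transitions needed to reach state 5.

Breadth-first toward 5:
  L0 = {0}
  L1 = {1,3}
  L2 = {2,5}
5 enters at depth 2; path b·a

Answer: 2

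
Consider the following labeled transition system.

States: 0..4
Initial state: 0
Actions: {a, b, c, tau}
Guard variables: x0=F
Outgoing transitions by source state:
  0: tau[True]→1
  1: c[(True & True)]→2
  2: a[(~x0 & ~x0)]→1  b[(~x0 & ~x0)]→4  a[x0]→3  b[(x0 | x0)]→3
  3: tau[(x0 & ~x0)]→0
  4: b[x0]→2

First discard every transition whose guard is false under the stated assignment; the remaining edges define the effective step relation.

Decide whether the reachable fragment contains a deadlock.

Reachable = {0,1,2,4}
  0: tau→1  [1 exit(s)]
  1: c→2  [1 exit(s)]
  2: a→1  b→4  [2 exit(s)]
  4: ∅  [no exit]
Path to 4: tau·c·b

Answer: DEADLOCK at state 4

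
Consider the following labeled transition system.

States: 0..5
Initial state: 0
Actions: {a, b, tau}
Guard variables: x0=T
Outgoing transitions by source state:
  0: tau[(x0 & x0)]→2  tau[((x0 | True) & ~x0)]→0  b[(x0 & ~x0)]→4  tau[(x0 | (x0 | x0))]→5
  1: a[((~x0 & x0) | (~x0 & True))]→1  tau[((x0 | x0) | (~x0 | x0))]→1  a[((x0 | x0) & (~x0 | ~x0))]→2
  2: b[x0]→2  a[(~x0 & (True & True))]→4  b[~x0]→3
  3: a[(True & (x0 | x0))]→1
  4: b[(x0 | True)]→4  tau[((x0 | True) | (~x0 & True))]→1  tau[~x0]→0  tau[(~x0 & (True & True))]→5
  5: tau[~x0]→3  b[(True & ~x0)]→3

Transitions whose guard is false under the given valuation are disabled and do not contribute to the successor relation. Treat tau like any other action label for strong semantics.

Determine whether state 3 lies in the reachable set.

Answer: UNREACHABLE

Working:
7 transition(s) survive guard evaluation.
depth 0: {0}
depth 1: {2,5}  cumulative {0,2,5}
R = {0,2,5}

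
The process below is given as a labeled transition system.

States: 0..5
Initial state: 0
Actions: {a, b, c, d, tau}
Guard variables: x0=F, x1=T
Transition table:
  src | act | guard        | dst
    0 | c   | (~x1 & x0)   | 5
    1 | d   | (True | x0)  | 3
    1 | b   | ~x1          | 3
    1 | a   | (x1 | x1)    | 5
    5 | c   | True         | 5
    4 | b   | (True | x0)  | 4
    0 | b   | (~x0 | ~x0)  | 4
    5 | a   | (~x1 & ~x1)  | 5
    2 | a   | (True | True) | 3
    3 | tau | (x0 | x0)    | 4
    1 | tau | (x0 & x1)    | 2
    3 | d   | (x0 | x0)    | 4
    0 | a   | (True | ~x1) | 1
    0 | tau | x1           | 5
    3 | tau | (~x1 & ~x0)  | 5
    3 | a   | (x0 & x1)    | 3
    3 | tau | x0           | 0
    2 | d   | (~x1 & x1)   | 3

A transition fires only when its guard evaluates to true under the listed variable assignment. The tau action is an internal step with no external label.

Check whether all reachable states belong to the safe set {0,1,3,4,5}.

Allowed set {0,1,3,4,5}
R = {0,1,3,4,5}
  0: ok
  1: ok
  3: ok
  4: ok
  5: ok

Answer: INVARIANT HOLDS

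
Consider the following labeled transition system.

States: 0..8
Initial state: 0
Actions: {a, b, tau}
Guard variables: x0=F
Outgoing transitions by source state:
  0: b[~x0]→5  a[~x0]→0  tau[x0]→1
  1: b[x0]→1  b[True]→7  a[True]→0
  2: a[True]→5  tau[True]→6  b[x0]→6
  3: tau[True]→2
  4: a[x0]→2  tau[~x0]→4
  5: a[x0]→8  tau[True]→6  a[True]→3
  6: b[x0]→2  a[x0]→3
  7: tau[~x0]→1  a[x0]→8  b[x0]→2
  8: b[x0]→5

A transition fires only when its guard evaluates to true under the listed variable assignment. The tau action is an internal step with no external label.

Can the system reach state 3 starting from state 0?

Answer: REACHABLE

Working:
11 transition(s) survive guard evaluation.
L0 = {0}
L1 = {5}  cumulative {0,5}
L2 = {3,6}  cumulative {0,3,5,6}
L3 = {2}  cumulative {0,2,3,5,6}
Reachable = {0,2,3,5,6}
witness 3: b·a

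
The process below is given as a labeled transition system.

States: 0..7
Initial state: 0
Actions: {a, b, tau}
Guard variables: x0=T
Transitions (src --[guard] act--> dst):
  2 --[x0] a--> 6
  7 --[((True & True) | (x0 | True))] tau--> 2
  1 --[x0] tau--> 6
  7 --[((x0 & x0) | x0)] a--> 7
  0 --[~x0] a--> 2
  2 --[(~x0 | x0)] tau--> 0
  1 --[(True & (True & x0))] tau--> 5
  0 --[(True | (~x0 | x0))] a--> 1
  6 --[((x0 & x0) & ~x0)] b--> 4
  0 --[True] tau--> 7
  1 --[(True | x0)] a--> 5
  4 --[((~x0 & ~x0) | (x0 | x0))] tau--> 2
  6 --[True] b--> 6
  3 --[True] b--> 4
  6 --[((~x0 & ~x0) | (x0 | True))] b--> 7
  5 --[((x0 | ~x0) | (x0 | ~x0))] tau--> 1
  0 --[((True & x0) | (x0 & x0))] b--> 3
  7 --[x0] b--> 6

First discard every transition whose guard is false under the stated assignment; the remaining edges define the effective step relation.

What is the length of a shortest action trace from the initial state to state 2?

BFS to 2:
  depth 0: {0}
  depth 1: {1,3,7}
  depth 2: {2,4,5,6}
2 enters at depth 2; path tau·tau

Answer: 2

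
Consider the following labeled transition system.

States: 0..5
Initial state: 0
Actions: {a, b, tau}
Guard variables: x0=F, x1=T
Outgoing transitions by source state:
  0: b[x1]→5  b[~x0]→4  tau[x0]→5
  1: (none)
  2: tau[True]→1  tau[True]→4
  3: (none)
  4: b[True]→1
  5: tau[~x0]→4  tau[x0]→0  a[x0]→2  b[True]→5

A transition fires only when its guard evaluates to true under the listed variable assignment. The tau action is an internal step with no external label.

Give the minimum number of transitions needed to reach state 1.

BFS to 1:
  L0 = {0}
  L1 = {4,5}
  L2 = {1}
first hit 1 at d=2 via b·b

Answer: 2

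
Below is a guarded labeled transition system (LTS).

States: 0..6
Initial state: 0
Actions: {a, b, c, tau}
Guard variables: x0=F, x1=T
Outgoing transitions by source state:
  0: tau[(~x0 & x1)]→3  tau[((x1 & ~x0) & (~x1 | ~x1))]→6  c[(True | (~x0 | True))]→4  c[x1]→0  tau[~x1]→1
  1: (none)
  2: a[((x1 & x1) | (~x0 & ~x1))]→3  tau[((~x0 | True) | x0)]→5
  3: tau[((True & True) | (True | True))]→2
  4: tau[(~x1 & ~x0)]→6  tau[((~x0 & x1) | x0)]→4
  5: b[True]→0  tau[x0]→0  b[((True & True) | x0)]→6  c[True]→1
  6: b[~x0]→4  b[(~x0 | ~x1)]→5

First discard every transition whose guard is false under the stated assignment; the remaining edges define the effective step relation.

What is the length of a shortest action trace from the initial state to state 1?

Layered search for 1:
  L0 = {0}
  L1 = {3,4}
  L2 = {2}
  L3 = {5}
  L4 = {1,6}
first hit 1 at d=4 via tau·tau·tau·c

Answer: 4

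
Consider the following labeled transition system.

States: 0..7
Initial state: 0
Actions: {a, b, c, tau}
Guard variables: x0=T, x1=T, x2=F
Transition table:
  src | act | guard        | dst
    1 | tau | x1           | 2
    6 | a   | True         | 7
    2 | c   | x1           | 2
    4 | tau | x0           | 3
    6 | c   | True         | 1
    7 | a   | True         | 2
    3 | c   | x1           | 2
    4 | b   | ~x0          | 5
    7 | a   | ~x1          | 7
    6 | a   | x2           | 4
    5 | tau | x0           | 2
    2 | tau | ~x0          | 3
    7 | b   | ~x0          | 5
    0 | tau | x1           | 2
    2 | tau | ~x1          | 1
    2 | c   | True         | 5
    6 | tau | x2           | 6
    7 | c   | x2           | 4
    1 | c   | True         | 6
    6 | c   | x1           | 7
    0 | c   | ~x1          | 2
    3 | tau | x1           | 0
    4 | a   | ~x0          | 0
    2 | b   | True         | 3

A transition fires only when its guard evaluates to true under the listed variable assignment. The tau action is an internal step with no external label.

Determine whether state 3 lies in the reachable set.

Answer: REACHABLE

Working:
Guard filter leaves 14 enabled edge(s).
L0 = {0}
L1 = {2}  cumulative {0,2}
L2 = {3,5}  cumulative {0,2,3,5}
Reachable = {0,2,3,5}
witness 3: tau·b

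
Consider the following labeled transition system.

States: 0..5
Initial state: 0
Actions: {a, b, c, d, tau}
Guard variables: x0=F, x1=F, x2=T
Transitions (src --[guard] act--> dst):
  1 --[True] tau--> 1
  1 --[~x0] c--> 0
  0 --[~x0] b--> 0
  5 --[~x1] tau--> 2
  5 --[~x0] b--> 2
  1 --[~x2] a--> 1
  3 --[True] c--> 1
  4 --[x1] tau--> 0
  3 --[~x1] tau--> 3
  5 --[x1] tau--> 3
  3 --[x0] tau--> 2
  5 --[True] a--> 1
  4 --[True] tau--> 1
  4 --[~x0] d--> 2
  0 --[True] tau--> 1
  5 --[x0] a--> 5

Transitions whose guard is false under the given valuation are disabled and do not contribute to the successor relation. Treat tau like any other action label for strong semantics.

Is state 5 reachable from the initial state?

After dropping false guards: 11 live edges.
Layer 0: {0}
Layer 1: {1}  cumulative {0,1}
Reachable = {0,1}

Answer: UNREACHABLE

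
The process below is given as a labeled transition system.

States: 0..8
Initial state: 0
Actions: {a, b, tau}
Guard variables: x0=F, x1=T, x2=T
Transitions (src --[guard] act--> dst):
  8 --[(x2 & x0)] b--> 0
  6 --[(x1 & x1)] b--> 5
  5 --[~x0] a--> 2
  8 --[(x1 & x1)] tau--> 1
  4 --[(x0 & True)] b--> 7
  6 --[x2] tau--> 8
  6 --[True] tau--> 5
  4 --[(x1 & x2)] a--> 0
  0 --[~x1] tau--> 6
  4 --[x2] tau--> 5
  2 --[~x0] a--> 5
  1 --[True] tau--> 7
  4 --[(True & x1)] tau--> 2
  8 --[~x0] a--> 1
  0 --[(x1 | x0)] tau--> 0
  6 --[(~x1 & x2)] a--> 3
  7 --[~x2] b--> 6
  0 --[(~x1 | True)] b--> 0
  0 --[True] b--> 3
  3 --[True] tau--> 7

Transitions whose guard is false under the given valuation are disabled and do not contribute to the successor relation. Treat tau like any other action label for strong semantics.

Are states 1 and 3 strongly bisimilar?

Answer: BISIMILAR

Trace:
Bisimulation quotient by refinement:
  π0 = {{0,1,2,3,4,5,6,7,8}}
  π1 = {{0,6},{1,3},{2,5},{4,8},{7}}
  π2 = {{0},{1,3},{2,5},{4},{6},{7},{8}}
stable after 3 split(s): 7 block(s)
1∈{1,3}, 3∈{1,3}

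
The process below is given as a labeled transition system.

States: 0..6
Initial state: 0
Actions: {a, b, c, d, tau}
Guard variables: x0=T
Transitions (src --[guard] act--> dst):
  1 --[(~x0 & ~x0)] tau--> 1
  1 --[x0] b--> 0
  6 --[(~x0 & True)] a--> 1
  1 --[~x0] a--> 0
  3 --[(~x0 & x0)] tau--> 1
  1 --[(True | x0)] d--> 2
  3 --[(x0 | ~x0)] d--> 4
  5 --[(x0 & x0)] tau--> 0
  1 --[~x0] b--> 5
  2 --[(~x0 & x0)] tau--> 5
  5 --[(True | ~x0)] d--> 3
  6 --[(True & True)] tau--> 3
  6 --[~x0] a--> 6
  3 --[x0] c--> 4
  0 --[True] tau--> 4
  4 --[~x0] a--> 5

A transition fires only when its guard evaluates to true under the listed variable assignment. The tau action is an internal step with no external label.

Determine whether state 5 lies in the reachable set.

After dropping false guards: 8 live edges.
depth 0: {0}
depth 1: {4}  total {0,4}
R = {0,4}

Answer: UNREACHABLE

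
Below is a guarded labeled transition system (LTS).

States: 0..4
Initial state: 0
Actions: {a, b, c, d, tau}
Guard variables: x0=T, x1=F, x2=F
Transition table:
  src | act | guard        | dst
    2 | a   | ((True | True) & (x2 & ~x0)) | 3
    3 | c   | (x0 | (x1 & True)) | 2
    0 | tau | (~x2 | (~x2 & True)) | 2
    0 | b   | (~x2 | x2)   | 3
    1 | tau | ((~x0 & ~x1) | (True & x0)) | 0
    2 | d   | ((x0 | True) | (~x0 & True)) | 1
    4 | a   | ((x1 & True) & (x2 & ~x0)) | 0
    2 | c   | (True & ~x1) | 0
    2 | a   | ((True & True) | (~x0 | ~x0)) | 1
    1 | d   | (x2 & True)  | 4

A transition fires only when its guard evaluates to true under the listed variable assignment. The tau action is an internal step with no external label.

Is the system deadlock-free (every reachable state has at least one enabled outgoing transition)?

Answer: DEADLOCK-FREE

Trace:
Reach set: {0,1,2,3}
  0: b→3  tau→2  [2 exit(s)]
  1: tau→0  [1 exit(s)]
  2: a→1  c→0  d→1  [3 exit(s)]
  3: c→2  [1 exit(s)]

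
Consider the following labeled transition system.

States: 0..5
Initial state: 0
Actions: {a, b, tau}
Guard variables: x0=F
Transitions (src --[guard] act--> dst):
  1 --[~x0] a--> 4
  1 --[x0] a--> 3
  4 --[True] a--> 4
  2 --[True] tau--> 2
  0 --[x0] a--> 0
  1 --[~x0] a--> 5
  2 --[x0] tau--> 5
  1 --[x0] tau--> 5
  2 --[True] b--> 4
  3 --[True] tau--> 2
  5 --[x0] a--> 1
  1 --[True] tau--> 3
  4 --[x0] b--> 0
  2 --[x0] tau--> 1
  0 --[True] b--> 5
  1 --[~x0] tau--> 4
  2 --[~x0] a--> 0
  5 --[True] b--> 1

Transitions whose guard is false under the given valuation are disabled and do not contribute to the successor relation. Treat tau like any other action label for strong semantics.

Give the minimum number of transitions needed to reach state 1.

BFS to 1:
  L0 = {0}
  L1 = {5}
  L2 = {1}
first hit 1 at d=2 via b·b

Answer: 2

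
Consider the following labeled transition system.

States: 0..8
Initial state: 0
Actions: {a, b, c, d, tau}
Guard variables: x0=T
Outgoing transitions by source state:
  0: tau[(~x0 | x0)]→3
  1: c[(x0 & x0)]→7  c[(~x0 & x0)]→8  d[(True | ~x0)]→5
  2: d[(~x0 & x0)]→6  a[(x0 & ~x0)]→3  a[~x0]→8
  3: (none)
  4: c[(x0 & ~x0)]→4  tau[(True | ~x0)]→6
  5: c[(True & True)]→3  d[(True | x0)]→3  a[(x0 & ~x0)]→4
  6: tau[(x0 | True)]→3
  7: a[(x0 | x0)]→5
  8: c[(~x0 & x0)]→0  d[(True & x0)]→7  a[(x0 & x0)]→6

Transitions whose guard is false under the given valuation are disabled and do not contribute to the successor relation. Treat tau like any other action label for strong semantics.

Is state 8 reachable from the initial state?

Guard filter leaves 10 enabled edge(s).
Layer 0: {0}
Layer 1: {3}  now seen {0,3}
Reach set: {0,3}

Answer: UNREACHABLE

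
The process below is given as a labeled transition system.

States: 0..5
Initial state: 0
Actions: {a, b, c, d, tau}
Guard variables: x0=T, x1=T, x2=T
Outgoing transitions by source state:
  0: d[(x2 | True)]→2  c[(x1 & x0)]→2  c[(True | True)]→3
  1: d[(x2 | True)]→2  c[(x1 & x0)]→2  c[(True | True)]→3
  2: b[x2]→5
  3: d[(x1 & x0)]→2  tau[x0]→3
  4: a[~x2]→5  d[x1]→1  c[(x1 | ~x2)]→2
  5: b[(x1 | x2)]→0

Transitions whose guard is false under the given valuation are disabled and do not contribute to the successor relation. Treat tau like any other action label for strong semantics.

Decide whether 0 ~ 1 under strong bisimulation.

Answer: BISIMILAR

Analysis:
Compute ~ classes (split until stable):
  π0 = {{0,1,2,3,4,5}}
  π1 = {{0,1,4},{2,5},{3}}
  π2 = {{0,1},{2},{3},{4},{5}}
stable after 3 split(s): 5 block(s)
class of 0: {0,1}; class of 1: {0,1}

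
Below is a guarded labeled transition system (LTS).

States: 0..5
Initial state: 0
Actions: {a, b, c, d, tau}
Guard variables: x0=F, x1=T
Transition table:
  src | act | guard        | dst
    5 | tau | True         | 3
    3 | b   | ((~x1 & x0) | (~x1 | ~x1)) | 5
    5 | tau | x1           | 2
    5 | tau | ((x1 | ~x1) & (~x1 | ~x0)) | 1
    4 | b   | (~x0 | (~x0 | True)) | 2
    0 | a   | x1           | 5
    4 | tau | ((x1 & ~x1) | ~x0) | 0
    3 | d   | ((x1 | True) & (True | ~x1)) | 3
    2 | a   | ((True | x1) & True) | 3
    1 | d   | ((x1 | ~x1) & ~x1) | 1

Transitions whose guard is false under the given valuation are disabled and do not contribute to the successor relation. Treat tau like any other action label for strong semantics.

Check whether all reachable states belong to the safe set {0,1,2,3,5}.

Answer: INVARIANT HOLDS

Analysis:
Safe = {0,1,2,3,5}
Reachable = {0,1,2,3,5}
  0: ok
  1: ok
  2: ok
  3: ok
  5: ok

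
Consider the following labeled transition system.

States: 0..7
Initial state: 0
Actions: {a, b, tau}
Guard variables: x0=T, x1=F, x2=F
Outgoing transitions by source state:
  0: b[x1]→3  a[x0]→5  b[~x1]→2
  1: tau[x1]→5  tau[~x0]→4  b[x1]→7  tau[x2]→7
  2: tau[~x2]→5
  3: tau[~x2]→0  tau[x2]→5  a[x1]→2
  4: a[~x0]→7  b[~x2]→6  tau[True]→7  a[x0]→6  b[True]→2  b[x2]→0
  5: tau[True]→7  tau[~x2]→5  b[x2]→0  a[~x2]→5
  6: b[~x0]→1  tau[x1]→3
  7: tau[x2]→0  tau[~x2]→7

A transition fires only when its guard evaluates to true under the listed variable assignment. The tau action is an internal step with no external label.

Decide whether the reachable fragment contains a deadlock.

Answer: DEADLOCK-FREE

Trace:
Reach set: {0,2,5,7}
  0: a→5  b→2  [2 exit(s)]
  2: tau→5  [1 exit(s)]
  5: a→5  tau→5  tau→7  [3 exit(s)]
  7: tau→7  [1 exit(s)]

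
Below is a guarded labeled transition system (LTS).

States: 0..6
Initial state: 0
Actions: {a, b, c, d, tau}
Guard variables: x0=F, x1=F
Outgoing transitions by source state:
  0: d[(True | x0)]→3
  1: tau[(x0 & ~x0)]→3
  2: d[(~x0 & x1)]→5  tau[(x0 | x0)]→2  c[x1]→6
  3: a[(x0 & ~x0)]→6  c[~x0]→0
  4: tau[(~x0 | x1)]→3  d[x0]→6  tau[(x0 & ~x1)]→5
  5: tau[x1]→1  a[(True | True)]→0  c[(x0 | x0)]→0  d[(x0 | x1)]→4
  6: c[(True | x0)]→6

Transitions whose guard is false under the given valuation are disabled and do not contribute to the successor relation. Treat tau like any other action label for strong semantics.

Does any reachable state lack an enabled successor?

Reachable = {0,3}
  0: d→3  [1 out]
  3: c→0  [1 out]

Answer: DEADLOCK-FREE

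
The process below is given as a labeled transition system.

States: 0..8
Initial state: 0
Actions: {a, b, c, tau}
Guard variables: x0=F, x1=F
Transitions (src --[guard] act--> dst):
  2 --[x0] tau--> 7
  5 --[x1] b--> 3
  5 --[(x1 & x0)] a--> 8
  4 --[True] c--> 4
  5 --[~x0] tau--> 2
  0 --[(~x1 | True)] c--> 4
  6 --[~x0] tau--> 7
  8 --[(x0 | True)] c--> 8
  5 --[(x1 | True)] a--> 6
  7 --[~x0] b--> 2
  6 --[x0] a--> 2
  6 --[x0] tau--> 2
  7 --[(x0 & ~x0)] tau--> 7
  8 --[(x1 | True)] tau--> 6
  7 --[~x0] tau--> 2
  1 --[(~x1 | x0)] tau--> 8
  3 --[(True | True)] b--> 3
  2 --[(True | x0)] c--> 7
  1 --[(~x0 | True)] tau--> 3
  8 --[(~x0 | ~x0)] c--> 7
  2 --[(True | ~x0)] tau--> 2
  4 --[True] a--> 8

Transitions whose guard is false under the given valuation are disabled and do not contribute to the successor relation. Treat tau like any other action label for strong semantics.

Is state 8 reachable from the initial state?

Answer: REACHABLE

Trace:
16 transition(s) survive guard evaluation.
depth 0: {0}
depth 1: {4}  now seen {0,4}
depth 2: {8}  now seen {0,4,8}
depth 3: {6,7}  now seen {0,4,6,7,8}
depth 4: {2}  now seen {0,2,4,6,7,8}
Reach set: {0,2,4,6,7,8}
trace reaching 8: c·a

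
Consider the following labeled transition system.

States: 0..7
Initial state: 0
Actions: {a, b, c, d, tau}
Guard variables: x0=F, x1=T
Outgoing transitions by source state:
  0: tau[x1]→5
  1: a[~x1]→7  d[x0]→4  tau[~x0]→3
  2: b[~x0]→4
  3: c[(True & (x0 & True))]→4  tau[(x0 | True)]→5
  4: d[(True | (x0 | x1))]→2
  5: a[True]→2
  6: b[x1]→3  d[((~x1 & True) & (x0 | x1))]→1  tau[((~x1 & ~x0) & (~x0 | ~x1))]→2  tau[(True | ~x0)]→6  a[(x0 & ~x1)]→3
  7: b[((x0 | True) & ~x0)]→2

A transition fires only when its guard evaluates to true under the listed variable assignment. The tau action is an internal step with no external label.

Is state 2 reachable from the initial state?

Answer: REACHABLE

Analysis:
After dropping false guards: 9 live edges.
Layer 0: {0}
Layer 1: {5}  cumulative {0,5}
Layer 2: {2}  cumulative {0,2,5}
Layer 3: {4}  cumulative {0,2,4,5}
R = {0,2,4,5}
trace reaching 2: tau·a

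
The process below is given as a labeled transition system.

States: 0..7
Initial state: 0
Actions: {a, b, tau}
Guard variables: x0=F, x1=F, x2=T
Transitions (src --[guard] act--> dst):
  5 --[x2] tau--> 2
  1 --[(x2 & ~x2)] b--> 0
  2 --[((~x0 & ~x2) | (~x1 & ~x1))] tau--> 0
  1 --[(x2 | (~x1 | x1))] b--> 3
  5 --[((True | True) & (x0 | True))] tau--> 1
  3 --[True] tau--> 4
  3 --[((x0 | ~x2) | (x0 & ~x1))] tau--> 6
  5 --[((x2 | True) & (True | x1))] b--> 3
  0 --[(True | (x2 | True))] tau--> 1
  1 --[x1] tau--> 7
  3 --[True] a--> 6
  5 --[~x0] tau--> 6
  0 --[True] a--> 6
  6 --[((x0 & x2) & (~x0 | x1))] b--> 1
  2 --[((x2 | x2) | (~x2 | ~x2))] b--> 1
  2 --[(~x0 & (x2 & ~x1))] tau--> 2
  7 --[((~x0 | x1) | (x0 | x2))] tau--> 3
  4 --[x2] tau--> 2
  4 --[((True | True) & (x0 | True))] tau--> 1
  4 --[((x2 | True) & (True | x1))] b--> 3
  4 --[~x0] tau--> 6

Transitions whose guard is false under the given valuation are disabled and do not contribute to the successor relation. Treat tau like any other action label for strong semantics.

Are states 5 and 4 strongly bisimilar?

Answer: BISIMILAR

Working:
Bisimulation quotient by refinement:
  P[0] = {{0,1,2,3,4,5,6,7}}
  P[1] = {{0,3},{1},{2,4,5},{6},{7}}
  P[2] = {{0},{1},{2},{3},{4,5},{6},{7}}
stable after 3 split(s): 7 block(s)
[5]={4,5}  [4]={4,5}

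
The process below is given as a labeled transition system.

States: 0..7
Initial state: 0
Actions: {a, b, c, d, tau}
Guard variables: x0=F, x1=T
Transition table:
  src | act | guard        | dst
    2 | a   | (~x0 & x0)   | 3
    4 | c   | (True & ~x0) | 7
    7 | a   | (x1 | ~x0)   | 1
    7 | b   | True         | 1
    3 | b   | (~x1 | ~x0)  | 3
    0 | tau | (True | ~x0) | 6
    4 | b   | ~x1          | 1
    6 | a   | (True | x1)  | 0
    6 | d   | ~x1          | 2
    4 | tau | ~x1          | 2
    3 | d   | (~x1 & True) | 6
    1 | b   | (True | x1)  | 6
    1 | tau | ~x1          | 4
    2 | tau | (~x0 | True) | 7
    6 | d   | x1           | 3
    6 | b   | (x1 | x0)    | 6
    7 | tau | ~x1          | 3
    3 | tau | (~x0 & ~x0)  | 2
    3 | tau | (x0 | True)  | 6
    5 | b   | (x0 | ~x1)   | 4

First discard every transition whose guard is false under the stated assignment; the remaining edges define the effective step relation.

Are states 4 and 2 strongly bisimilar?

Compute ~ classes (split until stable):
  round 0: {{0,1,2,3,4,5,6,7}}
  round 1: {{0,2},{1},{3},{4},{5},{6},{7}}
  round 2: {{0},{1},{2},{3},{4},{5},{6},{7}}
8 equivalence class(es) (converged in 3)
[4]={4}  [2]={2}

Answer: NOT BISIMILAR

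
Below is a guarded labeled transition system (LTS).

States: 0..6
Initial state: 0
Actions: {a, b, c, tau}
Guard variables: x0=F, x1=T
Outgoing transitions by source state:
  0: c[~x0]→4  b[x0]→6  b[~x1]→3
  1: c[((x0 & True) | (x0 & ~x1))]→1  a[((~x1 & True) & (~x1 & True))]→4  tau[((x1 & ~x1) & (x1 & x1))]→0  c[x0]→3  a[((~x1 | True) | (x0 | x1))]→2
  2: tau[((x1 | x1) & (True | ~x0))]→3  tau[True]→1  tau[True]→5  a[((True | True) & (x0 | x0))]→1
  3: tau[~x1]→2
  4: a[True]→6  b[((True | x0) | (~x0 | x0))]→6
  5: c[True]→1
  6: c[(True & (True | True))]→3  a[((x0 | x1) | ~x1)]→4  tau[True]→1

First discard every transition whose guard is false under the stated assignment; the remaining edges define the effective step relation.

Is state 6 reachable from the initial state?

Guard filter leaves 11 enabled edge(s).
L0 = {0}
L1 = {4}  cumulative {0,4}
L2 = {6}  cumulative {0,4,6}
L3 = {1,3}  cumulative {0,1,3,4,6}
L4 = {2}  cumulative {0,1,2,3,4,6}
L5 = {5}  cumulative {0,1,2,3,4,5,6}
Reach set: {0,1,2,3,4,5,6}
Path to 6: c·a

Answer: REACHABLE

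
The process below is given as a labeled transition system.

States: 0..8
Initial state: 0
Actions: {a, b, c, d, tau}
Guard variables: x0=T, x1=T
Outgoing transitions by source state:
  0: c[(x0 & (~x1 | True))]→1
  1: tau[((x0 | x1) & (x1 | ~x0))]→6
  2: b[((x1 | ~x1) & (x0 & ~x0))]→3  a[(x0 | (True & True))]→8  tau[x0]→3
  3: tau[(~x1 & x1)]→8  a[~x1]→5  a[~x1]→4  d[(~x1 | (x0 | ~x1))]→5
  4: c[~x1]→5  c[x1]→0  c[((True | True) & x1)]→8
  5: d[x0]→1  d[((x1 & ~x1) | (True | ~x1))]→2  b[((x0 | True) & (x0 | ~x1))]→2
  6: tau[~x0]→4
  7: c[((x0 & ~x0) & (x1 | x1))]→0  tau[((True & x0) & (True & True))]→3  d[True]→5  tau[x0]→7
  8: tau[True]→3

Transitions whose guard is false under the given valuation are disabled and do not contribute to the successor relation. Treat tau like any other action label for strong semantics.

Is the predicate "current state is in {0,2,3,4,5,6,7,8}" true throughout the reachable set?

Answer: INVARIANT VIOLATED at state 1

Trace:
Inv-set: {0,2,3,4,5,6,7,8}
Reachable = {0,1,6}
  0: safe
  1: VIOLATES
  6: safe
counterexample path to 1: c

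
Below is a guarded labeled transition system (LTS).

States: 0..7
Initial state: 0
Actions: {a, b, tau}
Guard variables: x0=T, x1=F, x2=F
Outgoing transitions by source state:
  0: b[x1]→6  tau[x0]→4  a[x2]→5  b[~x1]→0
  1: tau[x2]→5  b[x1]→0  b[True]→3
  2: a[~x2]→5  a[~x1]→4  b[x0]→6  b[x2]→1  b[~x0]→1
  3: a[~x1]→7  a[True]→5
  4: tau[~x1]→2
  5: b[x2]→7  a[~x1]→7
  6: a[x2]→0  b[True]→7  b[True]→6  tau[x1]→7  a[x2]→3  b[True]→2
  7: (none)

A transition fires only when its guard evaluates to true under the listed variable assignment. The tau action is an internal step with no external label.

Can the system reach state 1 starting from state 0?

Guard filter leaves 13 enabled edge(s).
depth 0: {0}
depth 1: {4}  total {0,4}
depth 2: {2}  total {0,2,4}
depth 3: {5,6}  total {0,2,4,5,6}
depth 4: {7}  total {0,2,4,5,6,7}
R = {0,2,4,5,6,7}

Answer: UNREACHABLE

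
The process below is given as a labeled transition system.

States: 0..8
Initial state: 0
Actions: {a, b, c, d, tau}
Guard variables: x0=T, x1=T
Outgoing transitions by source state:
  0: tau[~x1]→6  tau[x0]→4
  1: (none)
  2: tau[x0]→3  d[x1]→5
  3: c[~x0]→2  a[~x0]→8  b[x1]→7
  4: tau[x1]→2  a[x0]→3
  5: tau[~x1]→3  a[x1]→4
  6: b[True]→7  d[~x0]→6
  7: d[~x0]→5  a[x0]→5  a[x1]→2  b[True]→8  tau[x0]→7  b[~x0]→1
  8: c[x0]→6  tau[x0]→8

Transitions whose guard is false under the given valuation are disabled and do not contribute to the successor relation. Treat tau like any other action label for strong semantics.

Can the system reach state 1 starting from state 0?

Answer: UNREACHABLE

Trace:
After dropping false guards: 14 live edges.
L0 = {0}
L1 = {4}  total {0,4}
L2 = {2,3}  total {0,2,3,4}
L3 = {5,7}  total {0,2,3,4,5,7}
L4 = {8}  total {0,2,3,4,5,7,8}
L5 = {6}  total {0,2,3,4,5,6,7,8}
Reach set: {0,2,3,4,5,6,7,8}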